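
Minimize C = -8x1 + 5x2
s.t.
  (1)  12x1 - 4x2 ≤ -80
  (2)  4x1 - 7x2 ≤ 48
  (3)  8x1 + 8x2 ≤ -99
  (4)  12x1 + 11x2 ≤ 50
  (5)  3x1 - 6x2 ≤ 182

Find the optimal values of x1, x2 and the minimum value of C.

Corner points and C = -8x1 + 5x2:
  (-188/17, -224/17) → C = 384/17
  (-259/32, -137/32) → C = 1387/32
  (-986/3, -584/3) → C = 1656
The feasible region is unbounded (it extends along (-2, -1), (-1, 1)), but C strictly increases along every unbounded feasible direction, so there is no improving ray and the minimum is attained at a vertex.

x1 = -188/17, x2 = -224/17, minimum C = 384/17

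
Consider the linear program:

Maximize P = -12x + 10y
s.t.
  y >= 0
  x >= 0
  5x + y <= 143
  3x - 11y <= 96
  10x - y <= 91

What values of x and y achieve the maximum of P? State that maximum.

x = 0, y = 143, maximum P = 1430

Extreme points and P = -12x + 10y:
  (0, 0) → P = 0
  (91/10, 0) → P = -546/5
  (0, 143) → P = 1430
  (78/5, 65) → P = 2314/5

At the optimal vertex, x = 0 and 5x + y = 143.
Solving simultaneously gives x = 0, y = 143.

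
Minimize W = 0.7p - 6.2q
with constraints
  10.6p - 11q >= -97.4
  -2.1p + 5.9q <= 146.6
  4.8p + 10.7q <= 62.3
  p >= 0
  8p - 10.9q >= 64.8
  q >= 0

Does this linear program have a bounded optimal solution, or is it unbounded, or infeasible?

Feasible corners and W = 0.7p - 6.2q:
  (137243/13792, 1171/862) → W = -200931/137920
  (623/48, 0) → W = 4361/480
  (8.1, 0) → W = 5.67
The feasible region has finitely many vertices and no improving ray; the minimum is -200931/137920 at (137243/13792, 1171/862).

bounded optimum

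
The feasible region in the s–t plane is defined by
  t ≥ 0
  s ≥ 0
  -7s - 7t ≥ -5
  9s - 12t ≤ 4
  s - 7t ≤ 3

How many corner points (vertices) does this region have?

4

Of the 10 pairwise boundary intersections, those satisfying every inequality are:
  (0, 0)
  (4/9, 0)
  (0, 5/7)
  (88/147, 17/147)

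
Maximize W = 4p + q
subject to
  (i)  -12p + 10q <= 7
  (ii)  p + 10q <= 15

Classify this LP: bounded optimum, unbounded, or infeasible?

From the feasible point (8/13, 187/130), moving in the direction (10, -1) keeps every constraint satisfied while W increases without bound.

unbounded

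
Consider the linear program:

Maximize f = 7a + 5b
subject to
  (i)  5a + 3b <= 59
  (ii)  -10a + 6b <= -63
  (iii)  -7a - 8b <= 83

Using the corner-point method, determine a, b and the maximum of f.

Feasible corners and f = 7a + 5b:
  (181/20, 55/12) → f = 1294/15
  (721/19, -828/19) → f = 907/19
  (3/61, -1271/122) → f = -6313/122

a = 181/20, b = 55/12, maximum f = 1294/15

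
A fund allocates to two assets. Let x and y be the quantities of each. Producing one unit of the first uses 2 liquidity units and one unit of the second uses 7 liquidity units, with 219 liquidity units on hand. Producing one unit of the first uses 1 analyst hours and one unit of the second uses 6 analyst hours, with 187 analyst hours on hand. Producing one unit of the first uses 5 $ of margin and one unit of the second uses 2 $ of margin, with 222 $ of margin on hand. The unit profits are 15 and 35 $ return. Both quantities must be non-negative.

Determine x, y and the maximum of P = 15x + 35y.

Corner points and P = 15x + 35y:
  (0, 0) → P = 0
  (0, 187/6) → P = 6545/6
  (222/5, 0) → P = 666
  (1, 31) → P = 1100
  (36, 21) → P = 1275

x = 36, y = 21, maximum P = 1275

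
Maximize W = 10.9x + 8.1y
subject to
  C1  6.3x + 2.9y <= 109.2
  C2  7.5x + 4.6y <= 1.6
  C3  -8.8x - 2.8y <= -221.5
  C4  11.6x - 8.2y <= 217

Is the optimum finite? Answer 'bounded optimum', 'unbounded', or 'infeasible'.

The boundaries 6.3x + 2.9y = 109.2 and 7.5x + 4.6y = 1.6 meet at (49768/723, -26964/241), but that point violates 11.6x - 8.2y ≤ 217. Every candidate vertex is excluded by some other constraint, so the feasible region is empty.

infeasible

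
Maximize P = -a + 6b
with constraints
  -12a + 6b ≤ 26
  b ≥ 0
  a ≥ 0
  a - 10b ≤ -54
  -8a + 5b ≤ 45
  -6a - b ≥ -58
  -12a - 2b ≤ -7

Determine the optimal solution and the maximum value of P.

a = 161/24, b = 71/4, maximum P = 2395/24

Corner points and P = -a + 6b:
  (32/57, 311/57) → P = 1834/57
  (161/24, 71/4) → P = 2395/24
  (526/61, 382/61) → P = 1766/61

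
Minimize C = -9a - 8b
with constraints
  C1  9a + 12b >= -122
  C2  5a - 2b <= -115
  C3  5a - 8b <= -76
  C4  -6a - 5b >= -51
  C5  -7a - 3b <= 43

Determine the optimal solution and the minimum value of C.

Feasible corners and C = -9a - 8b:
  (-473/37, 945/37) → C = -3303/37
  (-431/29, 590/29) → C = -29
  (-368/17, 615/17) → C = -1608/17

a = -368/17, b = 615/17, minimum C = -1608/17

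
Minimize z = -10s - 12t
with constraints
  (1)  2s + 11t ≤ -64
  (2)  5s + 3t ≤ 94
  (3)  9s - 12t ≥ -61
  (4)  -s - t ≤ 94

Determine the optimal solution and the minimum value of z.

Feasible corners and z = -10s - 12t:
  (1226/49, -508/49) → z = -6164/49
  (-1439/123, -454/123) → z = 19838/123
  (188, -282) → z = 1504
  (-1189/21, -785/21) → z = 21310/21

The binding constraints are 2s + 11t = -64 and 5s + 3t = 94.
Solving simultaneously gives s = 1226/49, t = -508/49.

s = 1226/49, t = -508/49, minimum z = -6164/49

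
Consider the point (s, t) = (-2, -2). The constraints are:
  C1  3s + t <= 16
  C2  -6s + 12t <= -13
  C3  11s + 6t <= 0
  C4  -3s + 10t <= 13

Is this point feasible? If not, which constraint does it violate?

not feasible — violates C2

Constraint C2: -6s + 12t = -12, which is not ≤ -13. All other constraints are satisfied.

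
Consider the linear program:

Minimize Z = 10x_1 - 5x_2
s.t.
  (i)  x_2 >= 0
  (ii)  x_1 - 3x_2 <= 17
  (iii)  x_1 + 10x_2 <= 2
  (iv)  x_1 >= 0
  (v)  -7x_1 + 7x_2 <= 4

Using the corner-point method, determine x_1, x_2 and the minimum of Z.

x_1 = 0, x_2 = 1/5, minimum Z = -1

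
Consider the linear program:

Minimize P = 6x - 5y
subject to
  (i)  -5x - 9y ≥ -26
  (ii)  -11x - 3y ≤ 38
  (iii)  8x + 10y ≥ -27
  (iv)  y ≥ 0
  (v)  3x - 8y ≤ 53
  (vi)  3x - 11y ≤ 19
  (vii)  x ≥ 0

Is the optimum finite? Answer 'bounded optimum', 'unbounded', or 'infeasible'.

Extreme points and P = 6x - 5y:
  (26/5, 0) → P = 156/5
  (0, 26/9) → P = -130/9
  (0, 0) → P = 0
The feasible region has finitely many vertices and no improving ray; the minimum is -130/9 at (0, 26/9).

bounded optimum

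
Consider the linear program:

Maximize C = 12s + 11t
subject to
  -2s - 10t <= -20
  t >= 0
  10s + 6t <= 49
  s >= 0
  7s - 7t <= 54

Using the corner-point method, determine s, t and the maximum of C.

s = 0, t = 49/6, maximum C = 539/6

Feasible corners and C = 12s + 11t:
  (185/44, 51/44) → C = 2781/44
  (0, 2) → C = 22
  (0, 49/6) → C = 539/6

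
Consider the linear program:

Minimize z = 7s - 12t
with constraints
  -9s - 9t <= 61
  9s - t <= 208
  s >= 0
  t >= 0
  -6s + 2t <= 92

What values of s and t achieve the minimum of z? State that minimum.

s = 127/3, t = 173, minimum z = -5339/3

Extreme points and z = 7s - 12t:
  (208/9, 0) → z = 1456/9
  (127/3, 173) → z = -5339/3
  (0, 0) → z = 0
  (0, 46) → z = -552

At the optimal vertex, 9s - t = 208 and -6s + 2t = 92.
Solving simultaneously gives s = 127/3, t = 173.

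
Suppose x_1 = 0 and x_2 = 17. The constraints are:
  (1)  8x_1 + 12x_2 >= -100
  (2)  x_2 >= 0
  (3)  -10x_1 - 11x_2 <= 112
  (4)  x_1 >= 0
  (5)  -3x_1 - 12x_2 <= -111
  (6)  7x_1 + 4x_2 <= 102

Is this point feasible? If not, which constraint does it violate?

(1): 204 ≥ -100 ✓
(2): 17 ≥ 0 ✓
(3): -187 ≤ 112 ✓
(4): 0 ≥ 0 ✓
(5): -204 ≤ -111 ✓
(6): 68 ≤ 102 ✓

feasible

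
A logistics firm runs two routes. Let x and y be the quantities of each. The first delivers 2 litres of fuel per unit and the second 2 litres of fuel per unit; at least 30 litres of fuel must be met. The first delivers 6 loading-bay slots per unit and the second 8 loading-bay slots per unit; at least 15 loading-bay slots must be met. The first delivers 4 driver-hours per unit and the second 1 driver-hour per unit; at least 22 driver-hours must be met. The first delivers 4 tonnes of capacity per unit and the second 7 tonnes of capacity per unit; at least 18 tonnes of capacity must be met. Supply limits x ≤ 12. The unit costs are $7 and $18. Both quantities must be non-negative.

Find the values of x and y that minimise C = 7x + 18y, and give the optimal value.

x = 12, y = 3, minimum C = 138

Feasible corners and C = 7x + 18y:
  (0, 22) → C = 396
  (7/3, 38/3) → C = 733/3
  (12, 3) → C = 138
The feasible region is unbounded (it extends along (0, 1)), but C strictly increases along every unbounded feasible direction, so there is no improving ray and the minimum is attained at a vertex.

The optimum lies where 2x + 2y = 30 and x = 12.
Solving simultaneously gives x = 12, y = 3.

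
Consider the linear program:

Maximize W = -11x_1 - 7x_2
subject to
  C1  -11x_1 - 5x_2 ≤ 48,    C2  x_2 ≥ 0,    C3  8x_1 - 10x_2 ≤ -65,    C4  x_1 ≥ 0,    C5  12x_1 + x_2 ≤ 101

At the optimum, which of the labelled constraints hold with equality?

Extreme points and W = -11x_1 - 7x_2:
  (0, 13/2) → W = -91/2
  (945/128, 397/32) → W = -21511/128
  (0, 101) → W = -707

The maximum is at (0, 13/2). Substituting into each constraint, equality holds for C3 and C4; the remaining constraints have slack.

C3 and C4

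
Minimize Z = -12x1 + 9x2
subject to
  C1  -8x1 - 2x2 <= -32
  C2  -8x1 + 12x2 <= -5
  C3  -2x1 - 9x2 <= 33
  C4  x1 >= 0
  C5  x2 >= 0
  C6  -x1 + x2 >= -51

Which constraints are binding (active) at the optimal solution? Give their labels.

C2 and C6

Vertices and Z = -12x1 + 9x2:
  (197/56, 27/14) → Z = -174/7
  (4, 0) → Z = -48
  (607/4, 403/4) → Z = -3657/4
  (51, 0) → Z = -612

The minimum is at (607/4, 403/4). Substituting into each constraint, equality holds for C2 and C6; the remaining constraints have slack.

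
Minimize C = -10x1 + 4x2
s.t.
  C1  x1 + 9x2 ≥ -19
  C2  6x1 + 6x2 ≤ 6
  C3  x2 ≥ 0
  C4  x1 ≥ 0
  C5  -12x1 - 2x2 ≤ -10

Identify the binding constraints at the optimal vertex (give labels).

C2 and C3

Corner points and C = -10x1 + 4x2:
  (1, 0) → C = -10
  (4/5, 1/5) → C = -36/5
  (5/6, 0) → C = -25/3

The minimum is at (1, 0). Substituting into each constraint, equality holds for C2 and C3; the remaining constraints have slack.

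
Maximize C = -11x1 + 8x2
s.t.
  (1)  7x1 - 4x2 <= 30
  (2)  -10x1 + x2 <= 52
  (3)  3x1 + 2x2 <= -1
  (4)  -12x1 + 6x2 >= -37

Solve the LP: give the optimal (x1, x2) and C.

Vertices and C = -11x1 + 8x2:
  (-238/33, -664/33) → C = -898/11
  (-16/3, -101/6) → C = -76
  (-105/23, 146/23) → C = 101
  (34/21, -41/14) → C = -866/21

The optimum lies where -10x1 + x2 = 52 and 3x1 + 2x2 = -1.
Solving simultaneously gives x1 = -105/23, x2 = 146/23.

x1 = -105/23, x2 = 146/23, maximum C = 101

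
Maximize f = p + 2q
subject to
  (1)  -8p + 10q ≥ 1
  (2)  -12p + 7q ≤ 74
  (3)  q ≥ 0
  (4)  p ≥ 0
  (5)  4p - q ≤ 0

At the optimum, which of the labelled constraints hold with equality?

(2) and (5)

Extreme points and f = p + 2q:
  (0, 1/10) → f = 1/5
  (1/32, 1/8) → f = 9/32
  (0, 74/7) → f = 148/7
  (37/8, 37/2) → f = 333/8

The maximum is at (37/8, 37/2). Substituting into each constraint, equality holds for (2) and (5); the remaining constraints have slack.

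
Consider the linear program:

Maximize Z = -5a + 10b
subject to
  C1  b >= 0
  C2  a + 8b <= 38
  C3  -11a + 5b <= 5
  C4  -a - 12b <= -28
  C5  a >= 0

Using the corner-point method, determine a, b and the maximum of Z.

a = 50/31, b = 141/31, maximum Z = 1160/31

Extreme points and Z = -5a + 10b:
  (38, 0) → Z = -190
  (28, 0) → Z = -140
  (50/31, 141/31) → Z = 1160/31
  (80/137, 313/137) → Z = 2730/137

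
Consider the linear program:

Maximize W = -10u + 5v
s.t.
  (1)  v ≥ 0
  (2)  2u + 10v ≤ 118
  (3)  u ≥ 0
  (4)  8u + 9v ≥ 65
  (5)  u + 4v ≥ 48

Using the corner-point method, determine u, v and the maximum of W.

Feasible corners and W = -10u + 5v:
  (59, 0) → W = -590
  (48, 0) → W = -480
  (4, 11) → W = 15

The optimum lies where 2u + 10v = 118 and u + 4v = 48.
Solving simultaneously gives u = 4, v = 11.

u = 4, v = 11, maximum W = 15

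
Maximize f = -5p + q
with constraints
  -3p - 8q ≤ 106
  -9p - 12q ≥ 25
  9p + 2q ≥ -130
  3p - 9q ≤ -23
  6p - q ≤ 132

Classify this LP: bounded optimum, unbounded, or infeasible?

bounded optimum

Extreme points and f = -5p + q:
  (-151/9, 21/2) → f = 1699/18
  (-167/39, 44/39) → f = 293/13
  (-1216/87, -61/29) → f = 5897/87
The feasible region has finitely many vertices and no improving ray; the maximum is 1699/18 at (-151/9, 21/2).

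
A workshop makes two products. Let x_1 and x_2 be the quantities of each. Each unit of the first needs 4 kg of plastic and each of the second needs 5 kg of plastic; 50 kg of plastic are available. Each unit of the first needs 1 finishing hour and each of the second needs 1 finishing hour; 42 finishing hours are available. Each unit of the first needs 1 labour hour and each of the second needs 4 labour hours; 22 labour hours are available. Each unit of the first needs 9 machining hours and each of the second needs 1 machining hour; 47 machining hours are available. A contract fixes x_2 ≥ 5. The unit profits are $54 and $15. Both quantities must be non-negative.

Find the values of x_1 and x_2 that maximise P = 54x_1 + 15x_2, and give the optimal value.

Extreme points and P = 54x_1 + 15x_2:
  (0, 11/2) → P = 165/2
  (0, 5) → P = 75
  (2, 5) → P = 183

The binding constraints are x_1 + 4x_2 = 22 and x_2 = 5.
Solving simultaneously gives x_1 = 2, x_2 = 5.

x_1 = 2, x_2 = 5, maximum P = 183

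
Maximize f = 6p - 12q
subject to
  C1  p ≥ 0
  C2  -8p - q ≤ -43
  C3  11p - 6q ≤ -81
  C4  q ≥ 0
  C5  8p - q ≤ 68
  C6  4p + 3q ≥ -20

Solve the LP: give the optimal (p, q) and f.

Corner points and f = 6p - 12q:
  (0, 43) → f = -516
  (3, 19) → f = -210
  (489/37, 1396/37) → f = -13818/37
The feasible region is unbounded (it extends along (0, 1), (1, 8)), but f strictly decreases along every unbounded feasible direction, so there is no improving ray and the maximum is attained at a vertex.

p = 3, q = 19, maximum f = -210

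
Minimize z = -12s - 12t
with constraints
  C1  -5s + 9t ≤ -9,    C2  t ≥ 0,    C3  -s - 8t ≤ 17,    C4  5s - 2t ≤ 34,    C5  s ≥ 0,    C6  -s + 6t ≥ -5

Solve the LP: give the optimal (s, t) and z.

s = 288/35, t = 25/7, minimum z = -708/5

The optimum lies where -5s + 9t = -9 and 5s - 2t = 34.
Solving simultaneously gives s = 288/35, t = 25/7.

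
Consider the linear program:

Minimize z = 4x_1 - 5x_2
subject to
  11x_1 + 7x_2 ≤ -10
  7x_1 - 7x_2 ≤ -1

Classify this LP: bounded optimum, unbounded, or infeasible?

unbounded

From the feasible point (-11/18, -59/126), moving in the direction (-7, 11) keeps every constraint satisfied while z decreases without bound.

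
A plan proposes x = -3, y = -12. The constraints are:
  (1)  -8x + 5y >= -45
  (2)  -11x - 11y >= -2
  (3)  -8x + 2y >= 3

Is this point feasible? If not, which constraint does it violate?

Constraint (3): -8x + 2y = 0, which is not ≥ 3. All other constraints are satisfied.

not feasible — violates (3)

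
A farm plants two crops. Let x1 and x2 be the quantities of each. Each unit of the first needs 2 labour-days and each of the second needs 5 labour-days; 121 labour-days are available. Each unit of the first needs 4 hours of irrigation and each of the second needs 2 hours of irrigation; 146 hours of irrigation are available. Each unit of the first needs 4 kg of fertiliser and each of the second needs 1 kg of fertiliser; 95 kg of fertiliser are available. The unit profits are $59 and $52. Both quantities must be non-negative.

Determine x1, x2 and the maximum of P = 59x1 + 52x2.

Corner points and P = 59x1 + 52x2:
  (0, 0) → P = 0
  (0, 121/5) → P = 6292/5
  (95/4, 0) → P = 5605/4
  (59/3, 49/3) → P = 6029/3

The optimum lies where 2x1 + 5x2 = 121 and 4x1 + x2 = 95.
Solving simultaneously gives x1 = 59/3, x2 = 49/3.

x1 = 59/3, x2 = 49/3, maximum P = 6029/3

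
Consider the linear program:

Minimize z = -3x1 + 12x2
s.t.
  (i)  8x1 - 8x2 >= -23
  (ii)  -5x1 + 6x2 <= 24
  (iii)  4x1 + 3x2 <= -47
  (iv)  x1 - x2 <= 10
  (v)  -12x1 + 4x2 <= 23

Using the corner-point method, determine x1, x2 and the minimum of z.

x1 = -63/8, x2 = -143/8, minimum z = -1527/8

Feasible corners and z = -3x1 + 12x2:
  (-17/7, -87/7) → z = -993/7
  (-257/52, -118/13) → z = -4893/52
  (-63/8, -143/8) → z = -1527/8

At the optimal vertex, x1 - x2 = 10 and -12x1 + 4x2 = 23.
Solving simultaneously gives x1 = -63/8, x2 = -143/8.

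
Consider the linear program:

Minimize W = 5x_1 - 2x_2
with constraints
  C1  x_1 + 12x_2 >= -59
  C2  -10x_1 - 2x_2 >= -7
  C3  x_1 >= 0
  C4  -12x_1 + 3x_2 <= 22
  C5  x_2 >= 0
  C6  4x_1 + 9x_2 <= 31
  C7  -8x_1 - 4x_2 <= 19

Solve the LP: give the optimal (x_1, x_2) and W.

x_1 = 0, x_2 = 31/9, minimum W = -62/9

At the optimal vertex, x_1 = 0 and 4x_1 + 9x_2 = 31.
Solving simultaneously gives x_1 = 0, x_2 = 31/9.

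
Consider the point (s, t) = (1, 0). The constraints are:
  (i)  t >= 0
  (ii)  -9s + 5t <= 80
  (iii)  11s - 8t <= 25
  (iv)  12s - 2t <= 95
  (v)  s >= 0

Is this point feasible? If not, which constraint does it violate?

(i): 0 ≥ 0 ✓
(ii): -9 ≤ 80 ✓
(iii): 11 ≤ 25 ✓
(iv): 12 ≤ 95 ✓
(v): 1 ≥ 0 ✓

feasible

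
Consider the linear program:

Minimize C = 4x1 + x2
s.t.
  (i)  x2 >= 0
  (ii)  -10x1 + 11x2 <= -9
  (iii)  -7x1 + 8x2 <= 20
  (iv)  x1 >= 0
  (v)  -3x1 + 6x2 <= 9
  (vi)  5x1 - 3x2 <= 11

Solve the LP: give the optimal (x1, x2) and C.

x1 = 9/10, x2 = 0, minimum C = 18/5

Feasible corners and C = 4x1 + x2:
  (9/10, 0) → C = 18/5
  (11/5, 0) → C = 44/5
  (94/25, 13/5) → C = 441/25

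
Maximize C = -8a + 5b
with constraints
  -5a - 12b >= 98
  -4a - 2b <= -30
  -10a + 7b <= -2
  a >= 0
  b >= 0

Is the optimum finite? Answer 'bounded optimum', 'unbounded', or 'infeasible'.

The boundaries -5a - 12b = 98 and -4a - 2b = -30 meet at (278/19, -271/19), but that point violates b ≥ 0. Every candidate vertex is excluded by some other constraint, so the feasible region is empty.

infeasible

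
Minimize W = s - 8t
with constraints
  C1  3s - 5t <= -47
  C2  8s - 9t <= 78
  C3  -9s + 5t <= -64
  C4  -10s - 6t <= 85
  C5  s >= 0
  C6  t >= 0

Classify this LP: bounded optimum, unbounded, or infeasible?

From the feasible point (813/13, 610/13), moving in the direction (9, 8) keeps every constraint satisfied while W decreases without bound.

unbounded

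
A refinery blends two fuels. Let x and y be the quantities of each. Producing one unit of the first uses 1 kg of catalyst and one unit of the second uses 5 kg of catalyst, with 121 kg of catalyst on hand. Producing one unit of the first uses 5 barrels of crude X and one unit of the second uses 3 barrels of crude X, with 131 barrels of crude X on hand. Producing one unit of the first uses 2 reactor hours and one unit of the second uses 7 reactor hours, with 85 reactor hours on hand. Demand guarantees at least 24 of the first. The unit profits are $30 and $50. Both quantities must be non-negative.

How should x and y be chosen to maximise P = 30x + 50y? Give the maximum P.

x = 24, y = 11/3, maximum P = 2710/3

Feasible corners and P = 30x + 50y:
  (131/5, 0) → P = 786
  (24, 0) → P = 720
  (24, 11/3) → P = 2710/3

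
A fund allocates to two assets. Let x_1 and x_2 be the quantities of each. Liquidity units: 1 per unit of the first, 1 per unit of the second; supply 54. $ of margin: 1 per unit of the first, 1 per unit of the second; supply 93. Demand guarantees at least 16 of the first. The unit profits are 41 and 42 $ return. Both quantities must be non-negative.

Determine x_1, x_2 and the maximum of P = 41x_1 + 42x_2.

x_1 = 16, x_2 = 38, maximum P = 2252

Extreme points and P = 41x_1 + 42x_2:
  (54, 0) → P = 2214
  (16, 0) → P = 656
  (16, 38) → P = 2252

The binding constraints are x_1 + x_2 = 54 and x_1 = 16.
Solving simultaneously gives x_1 = 16, x_2 = 38.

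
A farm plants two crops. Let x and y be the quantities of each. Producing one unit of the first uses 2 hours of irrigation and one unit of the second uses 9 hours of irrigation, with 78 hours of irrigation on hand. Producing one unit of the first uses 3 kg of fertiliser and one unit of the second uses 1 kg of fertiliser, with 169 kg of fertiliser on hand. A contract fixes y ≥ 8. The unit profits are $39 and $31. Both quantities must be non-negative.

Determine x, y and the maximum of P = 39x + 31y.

Feasible corners and P = 39x + 31y:
  (0, 26/3) → P = 806/3
  (0, 8) → P = 248
  (3, 8) → P = 365

The binding constraints are 2x + 9y = 78 and y = 8.
Solving simultaneously gives x = 3, y = 8.

x = 3, y = 8, maximum P = 365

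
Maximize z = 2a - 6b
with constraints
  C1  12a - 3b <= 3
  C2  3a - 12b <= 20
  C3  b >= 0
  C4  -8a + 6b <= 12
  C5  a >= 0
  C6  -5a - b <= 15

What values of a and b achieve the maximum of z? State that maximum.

a = 1/4, b = 0, maximum z = 1/2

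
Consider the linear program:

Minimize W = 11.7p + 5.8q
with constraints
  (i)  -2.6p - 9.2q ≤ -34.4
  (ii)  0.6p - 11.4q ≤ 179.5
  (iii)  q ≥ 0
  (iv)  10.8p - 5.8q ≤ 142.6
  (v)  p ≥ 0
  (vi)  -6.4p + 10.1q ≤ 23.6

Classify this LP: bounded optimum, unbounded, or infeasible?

Feasible corners and W = 11.7p + 5.8q:
  (37786/2861, 19/2861) → W = 2211032/14305
  (724/473, 1564/473) → W = 17542/473
  (78857/3598, 29188/1799) → W = 12612077/35980
The feasible region has finitely many vertices and no improving ray; the minimum is 17542/473 at (724/473, 1564/473).

bounded optimum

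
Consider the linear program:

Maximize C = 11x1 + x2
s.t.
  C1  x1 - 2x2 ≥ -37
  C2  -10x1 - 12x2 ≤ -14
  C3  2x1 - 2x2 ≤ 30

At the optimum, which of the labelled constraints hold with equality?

Extreme points and C = 11x1 + x2:
  (-13, 12) → C = -131
  (67, 52) → C = 789
  (97/11, -68/11) → C = 999/11

The maximum is at (67, 52). Substituting into each constraint, equality holds for C1 and C3; the remaining constraints have slack.

C1 and C3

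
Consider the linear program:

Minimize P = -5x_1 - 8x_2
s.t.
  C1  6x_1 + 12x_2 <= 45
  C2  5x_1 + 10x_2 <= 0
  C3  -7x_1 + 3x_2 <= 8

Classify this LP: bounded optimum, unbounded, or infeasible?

unbounded

From the feasible point (-16/17, 8/17), moving in the direction (10, -5) keeps every constraint satisfied while P decreases without bound.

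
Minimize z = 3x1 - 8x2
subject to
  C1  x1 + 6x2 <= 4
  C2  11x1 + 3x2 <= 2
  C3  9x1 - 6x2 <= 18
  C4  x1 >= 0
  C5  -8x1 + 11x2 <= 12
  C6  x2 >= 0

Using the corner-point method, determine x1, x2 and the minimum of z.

Extreme points and z = 3x1 - 8x2:
  (0, 2/3) → z = -16/3
  (2/11, 0) → z = 6/11
  (0, 0) → z = 0

x1 = 0, x2 = 2/3, minimum z = -16/3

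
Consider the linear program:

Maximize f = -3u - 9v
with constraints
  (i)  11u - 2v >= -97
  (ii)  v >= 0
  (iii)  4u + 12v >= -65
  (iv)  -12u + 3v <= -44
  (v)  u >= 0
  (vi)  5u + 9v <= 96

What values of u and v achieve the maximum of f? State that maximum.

Vertices and f = -3u - 9v:
  (11/3, 0) → f = -11
  (96/5, 0) → f = -288/5
  (228/41, 932/123) → f = -3480/41

The optimum lies where v = 0 and -12u + 3v = -44.
Solving simultaneously gives u = 11/3, v = 0.

u = 11/3, v = 0, maximum f = -11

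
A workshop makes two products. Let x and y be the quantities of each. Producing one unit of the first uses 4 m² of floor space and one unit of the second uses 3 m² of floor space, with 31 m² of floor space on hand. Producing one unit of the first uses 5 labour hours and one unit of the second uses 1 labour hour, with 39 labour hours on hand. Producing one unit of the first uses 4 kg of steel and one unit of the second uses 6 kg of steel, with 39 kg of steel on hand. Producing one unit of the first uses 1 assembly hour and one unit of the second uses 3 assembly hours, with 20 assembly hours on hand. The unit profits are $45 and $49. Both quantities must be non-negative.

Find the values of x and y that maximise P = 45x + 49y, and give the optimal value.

x = 23/4, y = 8/3, maximum P = 4673/12

Vertices and P = 45x + 49y:
  (0, 0) → P = 0
  (0, 13/2) → P = 637/2
  (31/4, 0) → P = 1395/4
  (23/4, 8/3) → P = 4673/12

The binding constraints are 4x + 3y = 31 and 4x + 6y = 39.
Solving simultaneously gives x = 23/4, y = 8/3.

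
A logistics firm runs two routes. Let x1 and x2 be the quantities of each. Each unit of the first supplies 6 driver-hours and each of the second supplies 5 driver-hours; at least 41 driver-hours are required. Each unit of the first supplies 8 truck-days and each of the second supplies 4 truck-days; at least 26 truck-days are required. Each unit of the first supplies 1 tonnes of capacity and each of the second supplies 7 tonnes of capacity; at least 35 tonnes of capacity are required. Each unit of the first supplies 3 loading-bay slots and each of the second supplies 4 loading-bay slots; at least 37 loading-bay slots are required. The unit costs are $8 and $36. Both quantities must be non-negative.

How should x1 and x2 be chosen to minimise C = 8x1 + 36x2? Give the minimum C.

Corner points and C = 8x1 + 36x2:
  (0, 37/4) → C = 333
  (35, 0) → C = 280
  (7, 4) → C = 200
The feasible region is unbounded (it extends along (0, 1), (1, 0)), but C strictly increases along every unbounded feasible direction, so there is no improving ray and the minimum is attained at a vertex.

x1 = 7, x2 = 4, minimum C = 200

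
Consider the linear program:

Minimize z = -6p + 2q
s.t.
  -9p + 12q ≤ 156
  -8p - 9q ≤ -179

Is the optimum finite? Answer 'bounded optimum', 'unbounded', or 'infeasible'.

From the feasible point (248/59, 953/59), moving in the direction (9, -8) keeps every constraint satisfied while z decreases without bound.

unbounded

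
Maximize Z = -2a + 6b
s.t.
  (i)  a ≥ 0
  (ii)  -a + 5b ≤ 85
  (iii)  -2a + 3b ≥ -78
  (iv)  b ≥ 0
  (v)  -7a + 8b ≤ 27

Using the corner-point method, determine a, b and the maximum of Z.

a = 545/27, b = 568/27, maximum Z = 2318/27

Extreme points and Z = -2a + 6b:
  (0, 0) → Z = 0
  (0, 27/8) → Z = 81/4
  (645/7, 248/7) → Z = 198/7
  (545/27, 568/27) → Z = 2318/27
  (39, 0) → Z = -78

At the optimal vertex, -a + 5b = 85 and -7a + 8b = 27.
Solving simultaneously gives a = 545/27, b = 568/27.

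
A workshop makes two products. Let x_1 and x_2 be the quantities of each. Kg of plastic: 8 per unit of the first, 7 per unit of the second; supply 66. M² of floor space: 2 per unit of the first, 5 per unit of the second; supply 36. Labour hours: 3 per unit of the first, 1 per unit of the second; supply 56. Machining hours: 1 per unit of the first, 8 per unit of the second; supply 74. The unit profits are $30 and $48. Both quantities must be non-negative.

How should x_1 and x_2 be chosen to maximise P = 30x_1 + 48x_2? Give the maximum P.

x_1 = 3, x_2 = 6, maximum P = 378

Vertices and P = 30x_1 + 48x_2:
  (0, 0) → P = 0
  (0, 36/5) → P = 1728/5
  (33/4, 0) → P = 495/2
  (3, 6) → P = 378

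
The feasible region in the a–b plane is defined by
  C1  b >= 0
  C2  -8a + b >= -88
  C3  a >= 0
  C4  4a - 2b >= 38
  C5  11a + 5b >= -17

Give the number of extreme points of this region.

The feasible vertices (each the meet of two boundaries and inside every other half-plane) are:
  (11, 0)
  (19/2, 0)
  (23/2, 4)

3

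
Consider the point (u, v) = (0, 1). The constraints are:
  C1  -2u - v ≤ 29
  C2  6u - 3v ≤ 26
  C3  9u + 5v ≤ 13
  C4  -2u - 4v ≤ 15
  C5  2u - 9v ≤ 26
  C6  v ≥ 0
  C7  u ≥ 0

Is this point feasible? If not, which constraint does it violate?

feasible

C1: -1 ≤ 29 ✓
C2: -3 ≤ 26 ✓
C3: 5 ≤ 13 ✓
C4: -4 ≤ 15 ✓
C5: -9 ≤ 26 ✓
C6: 1 ≥ 0 ✓
C7: 0 ≥ 0 ✓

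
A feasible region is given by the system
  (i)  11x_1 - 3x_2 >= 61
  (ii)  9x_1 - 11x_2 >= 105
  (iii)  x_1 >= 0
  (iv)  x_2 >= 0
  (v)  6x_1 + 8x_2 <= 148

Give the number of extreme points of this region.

3

Of the 10 pairwise boundary intersections, those satisfying every inequality are:
  (35/3, 0)
  (1234/69, 117/23)
  (74/3, 0)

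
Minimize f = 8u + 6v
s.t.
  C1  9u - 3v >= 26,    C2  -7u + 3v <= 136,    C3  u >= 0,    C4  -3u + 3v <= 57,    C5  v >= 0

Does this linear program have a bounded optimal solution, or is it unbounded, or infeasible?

Extreme points and f = 8u + 6v:
  (83/6, 197/6) → f = 923/3
  (26/9, 0) → f = 208/9
The feasible region has finitely many vertices and no improving ray; the minimum is 208/9 at (26/9, 0).

bounded optimum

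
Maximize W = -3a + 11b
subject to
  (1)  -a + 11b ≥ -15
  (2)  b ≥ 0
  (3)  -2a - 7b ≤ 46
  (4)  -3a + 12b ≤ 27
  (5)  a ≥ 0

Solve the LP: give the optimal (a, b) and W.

Corner points and W = -3a + 11b:
  (15, 0) → W = -45
  (0, 0) → W = 0
  (0, 9/4) → W = 99/4
The feasible region is unbounded (it extends along (11, 1), (4, 1)), but W strictly decreases along every unbounded feasible direction, so there is no improving ray and the maximum is attained at a vertex.

At the optimal vertex, -3a + 12b = 27 and a = 0.
Solving simultaneously gives a = 0, b = 9/4.

a = 0, b = 9/4, maximum W = 99/4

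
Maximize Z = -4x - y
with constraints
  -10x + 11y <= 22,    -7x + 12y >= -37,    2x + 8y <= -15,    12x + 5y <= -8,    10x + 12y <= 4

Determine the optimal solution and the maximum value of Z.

The binding constraints are -10x + 11y = 22 and -7x + 12y = -37.
Solving simultaneously gives x = -671/43, y = -524/43.

x = -671/43, y = -524/43, maximum Z = 3208/43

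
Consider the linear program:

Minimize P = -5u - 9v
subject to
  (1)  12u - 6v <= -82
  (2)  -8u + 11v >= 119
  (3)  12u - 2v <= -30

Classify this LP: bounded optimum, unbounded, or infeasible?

From the feasible point (-47/21, 193/21), moving in the direction (2, 12) keeps every constraint satisfied while P decreases without bound.

unbounded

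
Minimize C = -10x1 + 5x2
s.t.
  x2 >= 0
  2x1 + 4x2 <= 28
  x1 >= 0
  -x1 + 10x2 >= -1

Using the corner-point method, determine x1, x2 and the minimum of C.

Corner points and C = -10x1 + 5x2:
  (0, 0) → C = 0
  (1, 0) → C = -10
  (0, 7) → C = 35
  (71/6, 13/12) → C = -1355/12

The binding constraints are 2x1 + 4x2 = 28 and -x1 + 10x2 = -1.
Solving simultaneously gives x1 = 71/6, x2 = 13/12.

x1 = 71/6, x2 = 13/12, minimum C = -1355/12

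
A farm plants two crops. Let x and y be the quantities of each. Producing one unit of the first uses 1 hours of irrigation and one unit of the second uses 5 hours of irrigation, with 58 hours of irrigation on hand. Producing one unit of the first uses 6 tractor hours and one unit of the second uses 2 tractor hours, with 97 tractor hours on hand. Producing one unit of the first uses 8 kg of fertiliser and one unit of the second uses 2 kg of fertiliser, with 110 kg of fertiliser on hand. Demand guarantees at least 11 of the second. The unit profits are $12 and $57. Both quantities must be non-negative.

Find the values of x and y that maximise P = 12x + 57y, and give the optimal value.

Corner points and P = 12x + 57y:
  (0, 58/5) → P = 3306/5
  (0, 11) → P = 627
  (3, 11) → P = 663

At the optimal vertex, x + 5y = 58 and y = 11.
Solving simultaneously gives x = 3, y = 11.

x = 3, y = 11, maximum P = 663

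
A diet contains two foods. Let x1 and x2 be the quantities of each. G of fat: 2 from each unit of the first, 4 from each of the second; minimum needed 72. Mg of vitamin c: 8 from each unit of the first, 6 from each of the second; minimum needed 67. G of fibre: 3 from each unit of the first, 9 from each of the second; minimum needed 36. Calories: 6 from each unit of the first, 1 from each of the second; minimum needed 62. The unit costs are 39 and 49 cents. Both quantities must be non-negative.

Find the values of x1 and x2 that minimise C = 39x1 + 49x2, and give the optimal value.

Extreme points and C = 39x1 + 49x2:
  (0, 62) → C = 3038
  (36, 0) → C = 1404
  (8, 14) → C = 998
The feasible region is unbounded (it extends along (0, 1), (1, 0)), but C strictly increases along every unbounded feasible direction, so there is no improving ray and the minimum is attained at a vertex.

The binding constraints are 2x1 + 4x2 = 72 and 6x1 + x2 = 62.
Solving simultaneously gives x1 = 8, x2 = 14.

x1 = 8, x2 = 14, minimum C = 998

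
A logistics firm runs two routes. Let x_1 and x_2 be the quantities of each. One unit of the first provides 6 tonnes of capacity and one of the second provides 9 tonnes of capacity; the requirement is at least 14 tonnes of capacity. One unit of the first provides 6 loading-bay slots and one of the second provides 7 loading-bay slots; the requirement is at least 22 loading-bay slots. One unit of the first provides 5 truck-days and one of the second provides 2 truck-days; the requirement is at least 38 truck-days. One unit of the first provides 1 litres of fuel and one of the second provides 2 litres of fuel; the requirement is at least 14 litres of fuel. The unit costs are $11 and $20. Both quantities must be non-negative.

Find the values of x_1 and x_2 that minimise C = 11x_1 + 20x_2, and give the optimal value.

x_1 = 6, x_2 = 4, minimum C = 146

Vertices and C = 11x_1 + 20x_2:
  (0, 19) → C = 380
  (14, 0) → C = 154
  (6, 4) → C = 146
The feasible region is unbounded (it extends along (0, 1), (1, 0)), but C strictly increases along every unbounded feasible direction, so there is no improving ray and the minimum is attained at a vertex.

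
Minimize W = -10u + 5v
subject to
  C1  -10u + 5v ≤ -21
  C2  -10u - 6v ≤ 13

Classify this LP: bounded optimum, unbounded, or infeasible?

From the feasible point (61/110, -34/11), moving in the direction (6, -10) keeps every constraint satisfied while W decreases without bound.

unbounded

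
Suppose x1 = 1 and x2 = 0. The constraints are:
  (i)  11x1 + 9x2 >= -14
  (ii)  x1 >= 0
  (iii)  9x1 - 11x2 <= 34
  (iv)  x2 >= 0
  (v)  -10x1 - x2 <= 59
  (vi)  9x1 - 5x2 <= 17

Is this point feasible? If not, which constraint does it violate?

(i): 11 ≥ -14 ✓
(ii): 1 ≥ 0 ✓
(iii): 9 ≤ 34 ✓
(iv): 0 ≥ 0 ✓
(v): -10 ≤ 59 ✓
(vi): 9 ≤ 17 ✓

feasible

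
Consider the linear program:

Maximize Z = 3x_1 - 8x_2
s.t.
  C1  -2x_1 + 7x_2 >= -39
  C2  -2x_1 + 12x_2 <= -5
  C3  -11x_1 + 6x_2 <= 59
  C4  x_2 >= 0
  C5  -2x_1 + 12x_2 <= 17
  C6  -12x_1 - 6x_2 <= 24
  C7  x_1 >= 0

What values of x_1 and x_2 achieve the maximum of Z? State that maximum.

The binding constraints are -2x_1 + 7x_2 = -39 and -2x_1 + 12x_2 = -5.
Solving simultaneously gives x_1 = 433/10, x_2 = 34/5.

x_1 = 433/10, x_2 = 34/5, maximum Z = 151/2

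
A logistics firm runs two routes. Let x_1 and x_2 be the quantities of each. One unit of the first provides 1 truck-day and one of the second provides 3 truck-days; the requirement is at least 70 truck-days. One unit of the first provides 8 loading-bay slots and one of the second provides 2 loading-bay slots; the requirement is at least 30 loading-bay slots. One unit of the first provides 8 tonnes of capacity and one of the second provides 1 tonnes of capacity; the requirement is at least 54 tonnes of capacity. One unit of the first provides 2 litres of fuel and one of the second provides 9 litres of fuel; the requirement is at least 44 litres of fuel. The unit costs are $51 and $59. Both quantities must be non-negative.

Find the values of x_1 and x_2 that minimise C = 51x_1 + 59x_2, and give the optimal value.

x_1 = 4, x_2 = 22, minimum C = 1502

The feasible region is unbounded (it extends along (0, 1), (1, 0)), but C strictly increases along every unbounded feasible direction, so there is no improving ray and the minimum is attained at a vertex.

At the optimal vertex, x_1 + 3x_2 = 70 and 8x_1 + x_2 = 54.
Solving simultaneously gives x_1 = 4, x_2 = 22.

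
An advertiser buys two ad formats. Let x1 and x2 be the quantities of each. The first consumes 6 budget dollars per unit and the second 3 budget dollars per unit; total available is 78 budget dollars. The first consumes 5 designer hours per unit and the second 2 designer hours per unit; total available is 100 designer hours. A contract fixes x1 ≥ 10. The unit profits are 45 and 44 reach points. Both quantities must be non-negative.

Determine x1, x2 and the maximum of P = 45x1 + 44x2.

x1 = 10, x2 = 6, maximum P = 714

Corner points and P = 45x1 + 44x2:
  (13, 0) → P = 585
  (10, 0) → P = 450
  (10, 6) → P = 714

At the optimal vertex, 6x1 + 3x2 = 78 and x1 = 10.
Solving simultaneously gives x1 = 10, x2 = 6.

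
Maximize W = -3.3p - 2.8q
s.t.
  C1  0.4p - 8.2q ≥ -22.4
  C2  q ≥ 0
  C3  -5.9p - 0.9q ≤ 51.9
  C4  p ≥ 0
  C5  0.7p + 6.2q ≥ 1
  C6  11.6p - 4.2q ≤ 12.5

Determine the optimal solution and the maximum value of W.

p = 0, q = 5/31, maximum W = -14/31

Corner points and W = -3.3p - 2.8q:
  (0, 112/41) → W = -1568/205
  (9829/4672, 6621/2336) → W = -695133/46720
  (0, 5/31) → W = -14/31
  (215/197, 15/394) → W = -1461/394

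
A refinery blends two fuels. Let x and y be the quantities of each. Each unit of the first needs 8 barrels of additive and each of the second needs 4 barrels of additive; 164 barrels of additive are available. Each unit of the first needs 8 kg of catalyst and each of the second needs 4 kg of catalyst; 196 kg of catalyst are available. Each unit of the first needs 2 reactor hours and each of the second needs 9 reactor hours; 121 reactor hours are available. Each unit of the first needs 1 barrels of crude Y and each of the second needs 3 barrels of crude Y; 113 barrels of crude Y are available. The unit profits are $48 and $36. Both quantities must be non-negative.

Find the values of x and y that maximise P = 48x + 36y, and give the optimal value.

x = 31/2, y = 10, maximum P = 1104

Corner points and P = 48x + 36y:
  (0, 0) → P = 0
  (0, 121/9) → P = 484
  (41/2, 0) → P = 984
  (31/2, 10) → P = 1104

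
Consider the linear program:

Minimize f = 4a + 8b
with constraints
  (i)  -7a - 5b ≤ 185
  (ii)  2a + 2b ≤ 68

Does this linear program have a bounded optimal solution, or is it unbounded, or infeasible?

unbounded

From the feasible point (-355/2, 423/2), moving in the direction (5, -7) keeps every constraint satisfied while f decreases without bound.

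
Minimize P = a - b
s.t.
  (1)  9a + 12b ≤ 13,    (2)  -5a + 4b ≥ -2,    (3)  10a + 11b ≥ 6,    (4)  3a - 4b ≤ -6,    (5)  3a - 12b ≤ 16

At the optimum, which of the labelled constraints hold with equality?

(1) and (3)

Feasible corners and P = a - b:
  (-71/21, 76/21) → P = -7
  (-5/18, 31/24) → P = -113/72
  (-42/73, 78/73) → P = -120/73

The minimum is at (-71/21, 76/21). Substituting into each constraint, equality holds for (1) and (3); the remaining constraints have slack.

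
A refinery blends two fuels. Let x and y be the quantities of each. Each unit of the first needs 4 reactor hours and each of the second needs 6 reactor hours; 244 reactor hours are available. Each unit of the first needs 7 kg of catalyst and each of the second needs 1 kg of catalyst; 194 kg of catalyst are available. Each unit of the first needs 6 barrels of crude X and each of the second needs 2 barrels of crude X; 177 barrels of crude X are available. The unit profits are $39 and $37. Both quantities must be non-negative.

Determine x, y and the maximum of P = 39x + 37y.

x = 41/2, y = 27, maximum P = 3597/2

Vertices and P = 39x + 37y:
  (0, 0) → P = 0
  (0, 122/3) → P = 4514/3
  (194/7, 0) → P = 7566/7
  (41/2, 27) → P = 3597/2
  (211/8, 75/8) → P = 2751/2

At the optimal vertex, 4x + 6y = 244 and 6x + 2y = 177.
Solving simultaneously gives x = 41/2, y = 27.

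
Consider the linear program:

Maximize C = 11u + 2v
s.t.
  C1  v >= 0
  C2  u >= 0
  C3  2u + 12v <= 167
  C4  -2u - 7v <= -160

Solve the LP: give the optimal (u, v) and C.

u = 167/2, v = 0, maximum C = 1837/2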